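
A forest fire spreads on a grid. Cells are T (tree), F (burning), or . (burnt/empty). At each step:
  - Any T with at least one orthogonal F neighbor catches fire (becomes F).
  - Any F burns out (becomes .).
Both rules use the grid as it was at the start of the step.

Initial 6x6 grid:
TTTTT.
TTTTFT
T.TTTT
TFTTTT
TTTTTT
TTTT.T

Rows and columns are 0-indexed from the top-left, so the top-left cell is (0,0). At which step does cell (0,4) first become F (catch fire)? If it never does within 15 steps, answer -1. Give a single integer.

Step 1: cell (0,4)='F' (+7 fires, +2 burnt)
  -> target ignites at step 1
Step 2: cell (0,4)='.' (+11 fires, +7 burnt)
Step 3: cell (0,4)='.' (+8 fires, +11 burnt)
Step 4: cell (0,4)='.' (+4 fires, +8 burnt)
Step 5: cell (0,4)='.' (+1 fires, +4 burnt)
Step 6: cell (0,4)='.' (+0 fires, +1 burnt)
  fire out at step 6

1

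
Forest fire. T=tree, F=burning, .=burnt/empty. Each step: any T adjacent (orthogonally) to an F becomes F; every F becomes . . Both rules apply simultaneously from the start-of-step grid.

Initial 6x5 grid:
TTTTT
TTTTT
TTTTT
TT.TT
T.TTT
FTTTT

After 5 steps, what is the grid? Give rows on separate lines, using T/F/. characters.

Step 1: 2 trees catch fire, 1 burn out
  TTTTT
  TTTTT
  TTTTT
  TT.TT
  F.TTT
  .FTTT
Step 2: 2 trees catch fire, 2 burn out
  TTTTT
  TTTTT
  TTTTT
  FT.TT
  ..TTT
  ..FTT
Step 3: 4 trees catch fire, 2 burn out
  TTTTT
  TTTTT
  FTTTT
  .F.TT
  ..FTT
  ...FT
Step 4: 4 trees catch fire, 4 burn out
  TTTTT
  FTTTT
  .FTTT
  ...TT
  ...FT
  ....F
Step 5: 5 trees catch fire, 4 burn out
  FTTTT
  .FTTT
  ..FTT
  ...FT
  ....F
  .....

FTTTT
.FTTT
..FTT
...FT
....F
.....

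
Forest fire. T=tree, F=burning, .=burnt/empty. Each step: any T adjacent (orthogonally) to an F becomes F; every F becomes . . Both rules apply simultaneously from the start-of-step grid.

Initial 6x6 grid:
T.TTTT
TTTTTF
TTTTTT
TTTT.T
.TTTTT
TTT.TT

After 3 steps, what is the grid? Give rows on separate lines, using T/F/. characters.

Step 1: 3 trees catch fire, 1 burn out
  T.TTTF
  TTTTF.
  TTTTTF
  TTTT.T
  .TTTTT
  TTT.TT
Step 2: 4 trees catch fire, 3 burn out
  T.TTF.
  TTTF..
  TTTTF.
  TTTT.F
  .TTTTT
  TTT.TT
Step 3: 4 trees catch fire, 4 burn out
  T.TF..
  TTF...
  TTTF..
  TTTT..
  .TTTTF
  TTT.TT

T.TF..
TTF...
TTTF..
TTTT..
.TTTTF
TTT.TT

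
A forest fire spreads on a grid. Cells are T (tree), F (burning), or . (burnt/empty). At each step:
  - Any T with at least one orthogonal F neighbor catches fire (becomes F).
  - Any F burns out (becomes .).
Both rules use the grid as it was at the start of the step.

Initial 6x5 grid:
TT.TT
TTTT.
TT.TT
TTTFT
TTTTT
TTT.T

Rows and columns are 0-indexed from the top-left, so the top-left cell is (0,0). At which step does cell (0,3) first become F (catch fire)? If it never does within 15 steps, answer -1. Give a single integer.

Step 1: cell (0,3)='T' (+4 fires, +1 burnt)
Step 2: cell (0,3)='T' (+5 fires, +4 burnt)
Step 3: cell (0,3)='F' (+7 fires, +5 burnt)
  -> target ignites at step 3
Step 4: cell (0,3)='.' (+5 fires, +7 burnt)
Step 5: cell (0,3)='.' (+3 fires, +5 burnt)
Step 6: cell (0,3)='.' (+1 fires, +3 burnt)
Step 7: cell (0,3)='.' (+0 fires, +1 burnt)
  fire out at step 7

3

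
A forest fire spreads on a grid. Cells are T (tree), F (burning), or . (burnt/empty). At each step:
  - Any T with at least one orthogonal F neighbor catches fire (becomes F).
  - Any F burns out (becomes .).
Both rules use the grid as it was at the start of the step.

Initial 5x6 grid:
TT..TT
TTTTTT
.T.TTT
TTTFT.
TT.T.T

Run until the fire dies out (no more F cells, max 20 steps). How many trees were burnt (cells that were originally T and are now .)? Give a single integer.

Answer: 21

Derivation:
Step 1: +4 fires, +1 burnt (F count now 4)
Step 2: +3 fires, +4 burnt (F count now 3)
Step 3: +6 fires, +3 burnt (F count now 6)
Step 4: +4 fires, +6 burnt (F count now 4)
Step 5: +3 fires, +4 burnt (F count now 3)
Step 6: +1 fires, +3 burnt (F count now 1)
Step 7: +0 fires, +1 burnt (F count now 0)
Fire out after step 7
Initially T: 22, now '.': 29
Total burnt (originally-T cells now '.'): 21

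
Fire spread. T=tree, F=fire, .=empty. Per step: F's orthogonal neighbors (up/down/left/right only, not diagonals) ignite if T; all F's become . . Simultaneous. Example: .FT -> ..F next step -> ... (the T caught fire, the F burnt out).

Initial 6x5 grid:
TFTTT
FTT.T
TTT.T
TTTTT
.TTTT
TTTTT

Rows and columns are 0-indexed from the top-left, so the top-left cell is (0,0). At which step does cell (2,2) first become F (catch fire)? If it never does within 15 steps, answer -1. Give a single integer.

Step 1: cell (2,2)='T' (+4 fires, +2 burnt)
Step 2: cell (2,2)='T' (+4 fires, +4 burnt)
Step 3: cell (2,2)='F' (+3 fires, +4 burnt)
  -> target ignites at step 3
Step 4: cell (2,2)='.' (+3 fires, +3 burnt)
Step 5: cell (2,2)='.' (+4 fires, +3 burnt)
Step 6: cell (2,2)='.' (+4 fires, +4 burnt)
Step 7: cell (2,2)='.' (+2 fires, +4 burnt)
Step 8: cell (2,2)='.' (+1 fires, +2 burnt)
Step 9: cell (2,2)='.' (+0 fires, +1 burnt)
  fire out at step 9

3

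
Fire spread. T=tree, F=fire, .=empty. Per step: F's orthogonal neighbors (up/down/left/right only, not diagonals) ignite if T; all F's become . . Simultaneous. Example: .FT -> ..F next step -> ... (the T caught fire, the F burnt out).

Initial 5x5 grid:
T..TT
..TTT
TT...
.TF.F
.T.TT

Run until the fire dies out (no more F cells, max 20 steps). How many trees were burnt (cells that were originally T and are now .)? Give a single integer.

Answer: 6

Derivation:
Step 1: +2 fires, +2 burnt (F count now 2)
Step 2: +3 fires, +2 burnt (F count now 3)
Step 3: +1 fires, +3 burnt (F count now 1)
Step 4: +0 fires, +1 burnt (F count now 0)
Fire out after step 4
Initially T: 12, now '.': 19
Total burnt (originally-T cells now '.'): 6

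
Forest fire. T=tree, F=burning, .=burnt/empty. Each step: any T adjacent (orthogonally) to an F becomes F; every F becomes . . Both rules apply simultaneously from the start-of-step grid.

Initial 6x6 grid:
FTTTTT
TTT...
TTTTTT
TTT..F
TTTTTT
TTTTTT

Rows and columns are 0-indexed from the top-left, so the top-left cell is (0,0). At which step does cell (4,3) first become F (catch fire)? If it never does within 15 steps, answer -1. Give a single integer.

Step 1: cell (4,3)='T' (+4 fires, +2 burnt)
Step 2: cell (4,3)='T' (+6 fires, +4 burnt)
Step 3: cell (4,3)='F' (+7 fires, +6 burnt)
  -> target ignites at step 3
Step 4: cell (4,3)='.' (+6 fires, +7 burnt)
Step 5: cell (4,3)='.' (+5 fires, +6 burnt)
Step 6: cell (4,3)='.' (+1 fires, +5 burnt)
Step 7: cell (4,3)='.' (+0 fires, +1 burnt)
  fire out at step 7

3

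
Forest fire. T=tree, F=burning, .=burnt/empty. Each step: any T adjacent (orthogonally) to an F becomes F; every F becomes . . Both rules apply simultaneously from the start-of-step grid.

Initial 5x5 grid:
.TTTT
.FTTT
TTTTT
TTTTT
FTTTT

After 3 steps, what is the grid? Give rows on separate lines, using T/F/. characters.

Step 1: 5 trees catch fire, 2 burn out
  .FTTT
  ..FTT
  TFTTT
  FTTTT
  .FTTT
Step 2: 6 trees catch fire, 5 burn out
  ..FTT
  ...FT
  F.FTT
  .FTTT
  ..FTT
Step 3: 5 trees catch fire, 6 burn out
  ...FT
  ....F
  ...FT
  ..FTT
  ...FT

...FT
....F
...FT
..FTT
...FT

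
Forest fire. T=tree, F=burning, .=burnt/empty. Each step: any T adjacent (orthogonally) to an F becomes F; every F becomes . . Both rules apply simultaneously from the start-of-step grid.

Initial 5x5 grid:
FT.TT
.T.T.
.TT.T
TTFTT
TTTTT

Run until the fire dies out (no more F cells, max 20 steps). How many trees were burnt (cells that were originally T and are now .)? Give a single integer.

Step 1: +5 fires, +2 burnt (F count now 5)
Step 2: +6 fires, +5 burnt (F count now 6)
Step 3: +3 fires, +6 burnt (F count now 3)
Step 4: +0 fires, +3 burnt (F count now 0)
Fire out after step 4
Initially T: 17, now '.': 22
Total burnt (originally-T cells now '.'): 14

Answer: 14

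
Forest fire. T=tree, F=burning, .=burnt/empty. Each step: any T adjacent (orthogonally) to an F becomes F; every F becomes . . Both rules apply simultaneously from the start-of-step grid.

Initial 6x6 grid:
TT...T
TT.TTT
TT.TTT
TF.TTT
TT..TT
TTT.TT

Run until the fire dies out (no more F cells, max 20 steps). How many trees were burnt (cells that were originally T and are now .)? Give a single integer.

Answer: 12

Derivation:
Step 1: +3 fires, +1 burnt (F count now 3)
Step 2: +4 fires, +3 burnt (F count now 4)
Step 3: +4 fires, +4 burnt (F count now 4)
Step 4: +1 fires, +4 burnt (F count now 1)
Step 5: +0 fires, +1 burnt (F count now 0)
Fire out after step 5
Initially T: 26, now '.': 22
Total burnt (originally-T cells now '.'): 12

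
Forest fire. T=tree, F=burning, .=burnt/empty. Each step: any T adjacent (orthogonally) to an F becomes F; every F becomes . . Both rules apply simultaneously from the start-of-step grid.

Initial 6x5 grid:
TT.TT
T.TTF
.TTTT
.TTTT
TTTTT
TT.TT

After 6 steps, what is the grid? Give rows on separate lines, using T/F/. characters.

Step 1: 3 trees catch fire, 1 burn out
  TT.TF
  T.TF.
  .TTTF
  .TTTT
  TTTTT
  TT.TT
Step 2: 4 trees catch fire, 3 burn out
  TT.F.
  T.F..
  .TTF.
  .TTTF
  TTTTT
  TT.TT
Step 3: 3 trees catch fire, 4 burn out
  TT...
  T....
  .TF..
  .TTF.
  TTTTF
  TT.TT
Step 4: 4 trees catch fire, 3 burn out
  TT...
  T....
  .F...
  .TF..
  TTTF.
  TT.TF
Step 5: 3 trees catch fire, 4 burn out
  TT...
  T....
  .....
  .F...
  TTF..
  TT.F.
Step 6: 1 trees catch fire, 3 burn out
  TT...
  T....
  .....
  .....
  TF...
  TT...

TT...
T....
.....
.....
TF...
TT...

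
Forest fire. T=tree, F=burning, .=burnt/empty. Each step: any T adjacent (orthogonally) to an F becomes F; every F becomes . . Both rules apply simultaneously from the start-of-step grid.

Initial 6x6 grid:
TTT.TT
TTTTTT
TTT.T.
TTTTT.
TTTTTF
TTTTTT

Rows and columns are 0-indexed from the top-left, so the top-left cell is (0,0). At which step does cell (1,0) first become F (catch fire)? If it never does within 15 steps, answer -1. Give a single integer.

Step 1: cell (1,0)='T' (+2 fires, +1 burnt)
Step 2: cell (1,0)='T' (+3 fires, +2 burnt)
Step 3: cell (1,0)='T' (+4 fires, +3 burnt)
Step 4: cell (1,0)='T' (+4 fires, +4 burnt)
Step 5: cell (1,0)='T' (+7 fires, +4 burnt)
Step 6: cell (1,0)='T' (+5 fires, +7 burnt)
Step 7: cell (1,0)='T' (+3 fires, +5 burnt)
Step 8: cell (1,0)='F' (+2 fires, +3 burnt)
  -> target ignites at step 8
Step 9: cell (1,0)='.' (+1 fires, +2 burnt)
Step 10: cell (1,0)='.' (+0 fires, +1 burnt)
  fire out at step 10

8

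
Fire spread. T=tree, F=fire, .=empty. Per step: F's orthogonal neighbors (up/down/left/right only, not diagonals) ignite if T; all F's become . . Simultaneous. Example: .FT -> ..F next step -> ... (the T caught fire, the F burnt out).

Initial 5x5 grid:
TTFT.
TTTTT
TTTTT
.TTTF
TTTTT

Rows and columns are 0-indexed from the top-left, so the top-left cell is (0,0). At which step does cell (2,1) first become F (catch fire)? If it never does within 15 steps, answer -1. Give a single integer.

Step 1: cell (2,1)='T' (+6 fires, +2 burnt)
Step 2: cell (2,1)='T' (+8 fires, +6 burnt)
Step 3: cell (2,1)='F' (+4 fires, +8 burnt)
  -> target ignites at step 3
Step 4: cell (2,1)='.' (+2 fires, +4 burnt)
Step 5: cell (2,1)='.' (+1 fires, +2 burnt)
Step 6: cell (2,1)='.' (+0 fires, +1 burnt)
  fire out at step 6

3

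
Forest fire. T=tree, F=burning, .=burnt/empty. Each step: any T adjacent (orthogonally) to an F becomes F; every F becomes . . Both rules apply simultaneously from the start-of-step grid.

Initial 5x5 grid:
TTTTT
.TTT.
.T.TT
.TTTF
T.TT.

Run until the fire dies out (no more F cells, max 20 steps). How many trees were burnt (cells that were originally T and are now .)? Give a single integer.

Answer: 16

Derivation:
Step 1: +2 fires, +1 burnt (F count now 2)
Step 2: +3 fires, +2 burnt (F count now 3)
Step 3: +3 fires, +3 burnt (F count now 3)
Step 4: +3 fires, +3 burnt (F count now 3)
Step 5: +3 fires, +3 burnt (F count now 3)
Step 6: +1 fires, +3 burnt (F count now 1)
Step 7: +1 fires, +1 burnt (F count now 1)
Step 8: +0 fires, +1 burnt (F count now 0)
Fire out after step 8
Initially T: 17, now '.': 24
Total burnt (originally-T cells now '.'): 16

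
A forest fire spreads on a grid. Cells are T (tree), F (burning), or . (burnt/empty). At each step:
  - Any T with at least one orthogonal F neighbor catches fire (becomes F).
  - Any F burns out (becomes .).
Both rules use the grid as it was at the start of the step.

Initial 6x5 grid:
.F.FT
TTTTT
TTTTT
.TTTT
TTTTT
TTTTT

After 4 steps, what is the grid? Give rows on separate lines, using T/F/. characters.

Step 1: 3 trees catch fire, 2 burn out
  ....F
  TFTFT
  TTTTT
  .TTTT
  TTTTT
  TTTTT
Step 2: 5 trees catch fire, 3 burn out
  .....
  F.F.F
  TFTFT
  .TTTT
  TTTTT
  TTTTT
Step 3: 5 trees catch fire, 5 burn out
  .....
  .....
  F.F.F
  .FTFT
  TTTTT
  TTTTT
Step 4: 4 trees catch fire, 5 burn out
  .....
  .....
  .....
  ..F.F
  TFTFT
  TTTTT

.....
.....
.....
..F.F
TFTFT
TTTTT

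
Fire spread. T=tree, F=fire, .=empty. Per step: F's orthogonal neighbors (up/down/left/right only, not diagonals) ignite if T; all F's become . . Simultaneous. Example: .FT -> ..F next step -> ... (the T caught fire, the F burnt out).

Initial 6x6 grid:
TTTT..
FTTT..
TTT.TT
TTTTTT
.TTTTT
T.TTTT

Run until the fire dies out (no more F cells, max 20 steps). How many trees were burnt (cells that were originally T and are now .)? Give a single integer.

Step 1: +3 fires, +1 burnt (F count now 3)
Step 2: +4 fires, +3 burnt (F count now 4)
Step 3: +4 fires, +4 burnt (F count now 4)
Step 4: +3 fires, +4 burnt (F count now 3)
Step 5: +2 fires, +3 burnt (F count now 2)
Step 6: +3 fires, +2 burnt (F count now 3)
Step 7: +4 fires, +3 burnt (F count now 4)
Step 8: +3 fires, +4 burnt (F count now 3)
Step 9: +1 fires, +3 burnt (F count now 1)
Step 10: +0 fires, +1 burnt (F count now 0)
Fire out after step 10
Initially T: 28, now '.': 35
Total burnt (originally-T cells now '.'): 27

Answer: 27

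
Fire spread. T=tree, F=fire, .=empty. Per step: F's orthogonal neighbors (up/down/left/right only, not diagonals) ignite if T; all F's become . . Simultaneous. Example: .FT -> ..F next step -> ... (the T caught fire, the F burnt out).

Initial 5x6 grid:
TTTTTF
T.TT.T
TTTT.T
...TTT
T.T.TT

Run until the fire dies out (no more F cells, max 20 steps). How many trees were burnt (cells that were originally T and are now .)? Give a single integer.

Step 1: +2 fires, +1 burnt (F count now 2)
Step 2: +2 fires, +2 burnt (F count now 2)
Step 3: +3 fires, +2 burnt (F count now 3)
Step 4: +5 fires, +3 burnt (F count now 5)
Step 5: +4 fires, +5 burnt (F count now 4)
Step 6: +2 fires, +4 burnt (F count now 2)
Step 7: +1 fires, +2 burnt (F count now 1)
Step 8: +0 fires, +1 burnt (F count now 0)
Fire out after step 8
Initially T: 21, now '.': 28
Total burnt (originally-T cells now '.'): 19

Answer: 19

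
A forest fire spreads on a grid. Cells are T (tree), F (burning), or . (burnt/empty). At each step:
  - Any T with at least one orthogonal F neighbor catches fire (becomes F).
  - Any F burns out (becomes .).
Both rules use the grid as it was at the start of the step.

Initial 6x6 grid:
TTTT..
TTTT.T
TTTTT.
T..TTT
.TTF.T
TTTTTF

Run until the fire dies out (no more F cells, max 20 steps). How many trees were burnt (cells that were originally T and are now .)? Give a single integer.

Step 1: +5 fires, +2 burnt (F count now 5)
Step 2: +5 fires, +5 burnt (F count now 5)
Step 3: +4 fires, +5 burnt (F count now 4)
Step 4: +4 fires, +4 burnt (F count now 4)
Step 5: +3 fires, +4 burnt (F count now 3)
Step 6: +3 fires, +3 burnt (F count now 3)
Step 7: +1 fires, +3 burnt (F count now 1)
Step 8: +0 fires, +1 burnt (F count now 0)
Fire out after step 8
Initially T: 26, now '.': 35
Total burnt (originally-T cells now '.'): 25

Answer: 25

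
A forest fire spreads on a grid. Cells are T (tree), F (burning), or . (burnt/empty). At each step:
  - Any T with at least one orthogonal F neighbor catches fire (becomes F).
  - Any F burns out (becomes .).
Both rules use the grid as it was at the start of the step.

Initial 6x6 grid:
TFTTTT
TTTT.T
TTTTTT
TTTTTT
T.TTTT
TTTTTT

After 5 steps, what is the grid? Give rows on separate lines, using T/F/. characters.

Step 1: 3 trees catch fire, 1 burn out
  F.FTTT
  TFTT.T
  TTTTTT
  TTTTTT
  T.TTTT
  TTTTTT
Step 2: 4 trees catch fire, 3 burn out
  ...FTT
  F.FT.T
  TFTTTT
  TTTTTT
  T.TTTT
  TTTTTT
Step 3: 5 trees catch fire, 4 burn out
  ....FT
  ...F.T
  F.FTTT
  TFTTTT
  T.TTTT
  TTTTTT
Step 4: 4 trees catch fire, 5 burn out
  .....F
  .....T
  ...FTT
  F.FTTT
  T.TTTT
  TTTTTT
Step 5: 5 trees catch fire, 4 burn out
  ......
  .....F
  ....FT
  ...FTT
  F.FTTT
  TTTTTT

......
.....F
....FT
...FTT
F.FTTT
TTTTTT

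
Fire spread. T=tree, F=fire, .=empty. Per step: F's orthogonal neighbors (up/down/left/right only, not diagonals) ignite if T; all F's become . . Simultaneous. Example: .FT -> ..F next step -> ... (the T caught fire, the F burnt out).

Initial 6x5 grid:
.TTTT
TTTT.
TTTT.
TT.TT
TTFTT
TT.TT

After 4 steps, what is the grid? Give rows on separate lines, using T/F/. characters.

Step 1: 2 trees catch fire, 1 burn out
  .TTTT
  TTTT.
  TTTT.
  TT.TT
  TF.FT
  TT.TT
Step 2: 6 trees catch fire, 2 burn out
  .TTTT
  TTTT.
  TTTT.
  TF.FT
  F...F
  TF.FT
Step 3: 6 trees catch fire, 6 burn out
  .TTTT
  TTTT.
  TFTF.
  F...F
  .....
  F...F
Step 4: 4 trees catch fire, 6 burn out
  .TTTT
  TFTF.
  F.F..
  .....
  .....
  .....

.TTTT
TFTF.
F.F..
.....
.....
.....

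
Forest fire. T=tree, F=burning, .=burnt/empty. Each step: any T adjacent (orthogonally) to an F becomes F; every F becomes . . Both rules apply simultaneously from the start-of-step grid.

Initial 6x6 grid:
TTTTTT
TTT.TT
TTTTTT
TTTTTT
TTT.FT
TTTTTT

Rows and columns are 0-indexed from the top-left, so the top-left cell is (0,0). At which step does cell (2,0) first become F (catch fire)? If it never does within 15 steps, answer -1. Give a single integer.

Step 1: cell (2,0)='T' (+3 fires, +1 burnt)
Step 2: cell (2,0)='T' (+5 fires, +3 burnt)
Step 3: cell (2,0)='T' (+5 fires, +5 burnt)
Step 4: cell (2,0)='T' (+6 fires, +5 burnt)
Step 5: cell (2,0)='T' (+7 fires, +6 burnt)
Step 6: cell (2,0)='F' (+4 fires, +7 burnt)
  -> target ignites at step 6
Step 7: cell (2,0)='.' (+2 fires, +4 burnt)
Step 8: cell (2,0)='.' (+1 fires, +2 burnt)
Step 9: cell (2,0)='.' (+0 fires, +1 burnt)
  fire out at step 9

6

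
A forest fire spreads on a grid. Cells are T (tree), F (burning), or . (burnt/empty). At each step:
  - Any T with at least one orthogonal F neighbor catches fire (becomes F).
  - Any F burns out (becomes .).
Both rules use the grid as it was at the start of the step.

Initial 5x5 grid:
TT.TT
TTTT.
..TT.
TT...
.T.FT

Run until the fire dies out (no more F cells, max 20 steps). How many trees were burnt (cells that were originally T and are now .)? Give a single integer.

Step 1: +1 fires, +1 burnt (F count now 1)
Step 2: +0 fires, +1 burnt (F count now 0)
Fire out after step 2
Initially T: 14, now '.': 12
Total burnt (originally-T cells now '.'): 1

Answer: 1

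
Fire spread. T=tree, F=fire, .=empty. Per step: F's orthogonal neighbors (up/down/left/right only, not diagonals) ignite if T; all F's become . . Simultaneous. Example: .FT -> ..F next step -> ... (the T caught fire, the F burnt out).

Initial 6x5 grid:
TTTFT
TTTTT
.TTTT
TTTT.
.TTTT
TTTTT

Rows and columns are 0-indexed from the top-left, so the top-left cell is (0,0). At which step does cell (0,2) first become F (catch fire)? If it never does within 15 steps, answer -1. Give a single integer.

Step 1: cell (0,2)='F' (+3 fires, +1 burnt)
  -> target ignites at step 1
Step 2: cell (0,2)='.' (+4 fires, +3 burnt)
Step 3: cell (0,2)='.' (+5 fires, +4 burnt)
Step 4: cell (0,2)='.' (+4 fires, +5 burnt)
Step 5: cell (0,2)='.' (+4 fires, +4 burnt)
Step 6: cell (0,2)='.' (+4 fires, +4 burnt)
Step 7: cell (0,2)='.' (+1 fires, +4 burnt)
Step 8: cell (0,2)='.' (+1 fires, +1 burnt)
Step 9: cell (0,2)='.' (+0 fires, +1 burnt)
  fire out at step 9

1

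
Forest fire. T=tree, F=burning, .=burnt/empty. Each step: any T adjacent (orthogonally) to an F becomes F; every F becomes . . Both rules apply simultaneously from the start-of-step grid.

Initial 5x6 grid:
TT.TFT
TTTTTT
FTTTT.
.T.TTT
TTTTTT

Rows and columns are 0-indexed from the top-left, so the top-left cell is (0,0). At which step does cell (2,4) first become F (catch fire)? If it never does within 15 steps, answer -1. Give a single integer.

Step 1: cell (2,4)='T' (+5 fires, +2 burnt)
Step 2: cell (2,4)='F' (+7 fires, +5 burnt)
  -> target ignites at step 2
Step 3: cell (2,4)='.' (+5 fires, +7 burnt)
Step 4: cell (2,4)='.' (+5 fires, +5 burnt)
Step 5: cell (2,4)='.' (+2 fires, +5 burnt)
Step 6: cell (2,4)='.' (+0 fires, +2 burnt)
  fire out at step 6

2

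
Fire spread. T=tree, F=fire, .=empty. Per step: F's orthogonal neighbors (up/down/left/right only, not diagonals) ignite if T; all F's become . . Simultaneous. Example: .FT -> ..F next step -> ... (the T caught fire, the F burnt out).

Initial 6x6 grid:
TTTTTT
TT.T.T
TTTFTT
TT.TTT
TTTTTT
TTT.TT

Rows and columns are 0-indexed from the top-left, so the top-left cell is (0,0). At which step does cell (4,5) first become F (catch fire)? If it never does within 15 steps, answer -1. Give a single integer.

Step 1: cell (4,5)='T' (+4 fires, +1 burnt)
Step 2: cell (4,5)='T' (+5 fires, +4 burnt)
Step 3: cell (4,5)='T' (+9 fires, +5 burnt)
Step 4: cell (4,5)='F' (+8 fires, +9 burnt)
  -> target ignites at step 4
Step 5: cell (4,5)='.' (+4 fires, +8 burnt)
Step 6: cell (4,5)='.' (+1 fires, +4 burnt)
Step 7: cell (4,5)='.' (+0 fires, +1 burnt)
  fire out at step 7

4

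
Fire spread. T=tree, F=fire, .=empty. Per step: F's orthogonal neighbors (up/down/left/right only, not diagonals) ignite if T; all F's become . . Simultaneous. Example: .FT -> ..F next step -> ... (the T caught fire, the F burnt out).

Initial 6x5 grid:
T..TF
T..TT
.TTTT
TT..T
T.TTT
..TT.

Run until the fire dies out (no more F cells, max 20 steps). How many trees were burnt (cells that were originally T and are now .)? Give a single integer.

Step 1: +2 fires, +1 burnt (F count now 2)
Step 2: +2 fires, +2 burnt (F count now 2)
Step 3: +2 fires, +2 burnt (F count now 2)
Step 4: +2 fires, +2 burnt (F count now 2)
Step 5: +2 fires, +2 burnt (F count now 2)
Step 6: +3 fires, +2 burnt (F count now 3)
Step 7: +2 fires, +3 burnt (F count now 2)
Step 8: +1 fires, +2 burnt (F count now 1)
Step 9: +0 fires, +1 burnt (F count now 0)
Fire out after step 9
Initially T: 18, now '.': 28
Total burnt (originally-T cells now '.'): 16

Answer: 16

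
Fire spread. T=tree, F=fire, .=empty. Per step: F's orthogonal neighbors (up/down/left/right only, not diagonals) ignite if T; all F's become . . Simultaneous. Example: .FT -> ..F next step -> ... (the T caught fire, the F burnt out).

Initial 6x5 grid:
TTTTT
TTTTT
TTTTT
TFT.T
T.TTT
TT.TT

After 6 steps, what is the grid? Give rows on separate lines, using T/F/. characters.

Step 1: 3 trees catch fire, 1 burn out
  TTTTT
  TTTTT
  TFTTT
  F.F.T
  T.TTT
  TT.TT
Step 2: 5 trees catch fire, 3 burn out
  TTTTT
  TFTTT
  F.FTT
  ....T
  F.FTT
  TT.TT
Step 3: 6 trees catch fire, 5 burn out
  TFTTT
  F.FTT
  ...FT
  ....T
  ...FT
  FT.TT
Step 4: 7 trees catch fire, 6 burn out
  F.FTT
  ...FT
  ....F
  ....T
  ....F
  .F.FT
Step 5: 4 trees catch fire, 7 burn out
  ...FT
  ....F
  .....
  ....F
  .....
  ....F
Step 6: 1 trees catch fire, 4 burn out
  ....F
  .....
  .....
  .....
  .....
  .....

....F
.....
.....
.....
.....
.....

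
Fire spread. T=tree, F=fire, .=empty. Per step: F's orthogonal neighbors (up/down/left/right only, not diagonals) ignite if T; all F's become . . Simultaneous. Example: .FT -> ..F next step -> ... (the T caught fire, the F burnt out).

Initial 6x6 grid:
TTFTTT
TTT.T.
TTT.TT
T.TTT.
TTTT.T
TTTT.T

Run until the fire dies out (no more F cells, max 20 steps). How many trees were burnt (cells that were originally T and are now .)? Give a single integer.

Step 1: +3 fires, +1 burnt (F count now 3)
Step 2: +4 fires, +3 burnt (F count now 4)
Step 3: +5 fires, +4 burnt (F count now 5)
Step 4: +4 fires, +5 burnt (F count now 4)
Step 5: +6 fires, +4 burnt (F count now 6)
Step 6: +3 fires, +6 burnt (F count now 3)
Step 7: +1 fires, +3 burnt (F count now 1)
Step 8: +0 fires, +1 burnt (F count now 0)
Fire out after step 8
Initially T: 28, now '.': 34
Total burnt (originally-T cells now '.'): 26

Answer: 26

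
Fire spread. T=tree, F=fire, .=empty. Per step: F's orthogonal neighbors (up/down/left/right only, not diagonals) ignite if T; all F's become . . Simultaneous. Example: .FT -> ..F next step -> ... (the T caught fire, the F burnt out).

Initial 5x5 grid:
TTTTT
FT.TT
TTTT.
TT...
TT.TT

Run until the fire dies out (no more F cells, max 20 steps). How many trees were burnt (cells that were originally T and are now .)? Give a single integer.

Answer: 16

Derivation:
Step 1: +3 fires, +1 burnt (F count now 3)
Step 2: +3 fires, +3 burnt (F count now 3)
Step 3: +4 fires, +3 burnt (F count now 4)
Step 4: +3 fires, +4 burnt (F count now 3)
Step 5: +2 fires, +3 burnt (F count now 2)
Step 6: +1 fires, +2 burnt (F count now 1)
Step 7: +0 fires, +1 burnt (F count now 0)
Fire out after step 7
Initially T: 18, now '.': 23
Total burnt (originally-T cells now '.'): 16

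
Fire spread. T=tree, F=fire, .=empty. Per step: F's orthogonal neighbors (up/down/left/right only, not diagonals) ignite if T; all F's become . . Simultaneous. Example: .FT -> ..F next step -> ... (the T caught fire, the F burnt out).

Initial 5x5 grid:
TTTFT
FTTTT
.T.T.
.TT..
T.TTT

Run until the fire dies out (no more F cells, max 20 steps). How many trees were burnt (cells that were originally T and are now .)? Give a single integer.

Step 1: +5 fires, +2 burnt (F count now 5)
Step 2: +5 fires, +5 burnt (F count now 5)
Step 3: +1 fires, +5 burnt (F count now 1)
Step 4: +1 fires, +1 burnt (F count now 1)
Step 5: +1 fires, +1 burnt (F count now 1)
Step 6: +1 fires, +1 burnt (F count now 1)
Step 7: +1 fires, +1 burnt (F count now 1)
Step 8: +0 fires, +1 burnt (F count now 0)
Fire out after step 8
Initially T: 16, now '.': 24
Total burnt (originally-T cells now '.'): 15

Answer: 15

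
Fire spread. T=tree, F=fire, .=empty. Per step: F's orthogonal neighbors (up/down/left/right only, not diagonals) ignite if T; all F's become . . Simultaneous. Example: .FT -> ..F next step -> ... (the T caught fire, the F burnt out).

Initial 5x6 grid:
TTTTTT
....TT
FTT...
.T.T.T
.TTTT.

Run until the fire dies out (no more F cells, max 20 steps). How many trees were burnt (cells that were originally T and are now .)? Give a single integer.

Answer: 8

Derivation:
Step 1: +1 fires, +1 burnt (F count now 1)
Step 2: +2 fires, +1 burnt (F count now 2)
Step 3: +1 fires, +2 burnt (F count now 1)
Step 4: +1 fires, +1 burnt (F count now 1)
Step 5: +1 fires, +1 burnt (F count now 1)
Step 6: +2 fires, +1 burnt (F count now 2)
Step 7: +0 fires, +2 burnt (F count now 0)
Fire out after step 7
Initially T: 17, now '.': 21
Total burnt (originally-T cells now '.'): 8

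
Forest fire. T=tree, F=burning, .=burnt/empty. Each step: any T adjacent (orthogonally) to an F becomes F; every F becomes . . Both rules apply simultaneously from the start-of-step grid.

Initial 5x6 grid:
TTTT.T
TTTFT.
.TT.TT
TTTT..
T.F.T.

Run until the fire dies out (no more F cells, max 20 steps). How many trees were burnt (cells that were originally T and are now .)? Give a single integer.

Step 1: +4 fires, +2 burnt (F count now 4)
Step 2: +6 fires, +4 burnt (F count now 6)
Step 3: +5 fires, +6 burnt (F count now 5)
Step 4: +2 fires, +5 burnt (F count now 2)
Step 5: +0 fires, +2 burnt (F count now 0)
Fire out after step 5
Initially T: 19, now '.': 28
Total burnt (originally-T cells now '.'): 17

Answer: 17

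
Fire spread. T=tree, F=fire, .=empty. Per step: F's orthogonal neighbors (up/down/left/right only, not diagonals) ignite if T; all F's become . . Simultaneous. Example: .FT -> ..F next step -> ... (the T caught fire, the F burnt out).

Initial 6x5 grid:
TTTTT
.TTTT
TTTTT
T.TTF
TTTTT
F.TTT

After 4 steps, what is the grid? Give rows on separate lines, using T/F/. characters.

Step 1: 4 trees catch fire, 2 burn out
  TTTTT
  .TTTT
  TTTTF
  T.TF.
  FTTTF
  ..TTT
Step 2: 7 trees catch fire, 4 burn out
  TTTTT
  .TTTF
  TTTF.
  F.F..
  .FTF.
  ..TTF
Step 3: 6 trees catch fire, 7 burn out
  TTTTF
  .TTF.
  FTF..
  .....
  ..F..
  ..TF.
Step 4: 4 trees catch fire, 6 burn out
  TTTF.
  .TF..
  .F...
  .....
  .....
  ..F..

TTTF.
.TF..
.F...
.....
.....
..F..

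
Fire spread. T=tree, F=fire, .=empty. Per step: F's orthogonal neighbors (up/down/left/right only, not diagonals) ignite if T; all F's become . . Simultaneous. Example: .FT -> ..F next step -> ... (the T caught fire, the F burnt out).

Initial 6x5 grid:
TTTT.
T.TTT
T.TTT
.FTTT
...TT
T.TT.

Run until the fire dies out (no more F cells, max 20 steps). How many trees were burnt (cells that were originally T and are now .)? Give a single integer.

Step 1: +1 fires, +1 burnt (F count now 1)
Step 2: +2 fires, +1 burnt (F count now 2)
Step 3: +4 fires, +2 burnt (F count now 4)
Step 4: +5 fires, +4 burnt (F count now 5)
Step 5: +4 fires, +5 burnt (F count now 4)
Step 6: +1 fires, +4 burnt (F count now 1)
Step 7: +1 fires, +1 burnt (F count now 1)
Step 8: +1 fires, +1 burnt (F count now 1)
Step 9: +0 fires, +1 burnt (F count now 0)
Fire out after step 9
Initially T: 20, now '.': 29
Total burnt (originally-T cells now '.'): 19

Answer: 19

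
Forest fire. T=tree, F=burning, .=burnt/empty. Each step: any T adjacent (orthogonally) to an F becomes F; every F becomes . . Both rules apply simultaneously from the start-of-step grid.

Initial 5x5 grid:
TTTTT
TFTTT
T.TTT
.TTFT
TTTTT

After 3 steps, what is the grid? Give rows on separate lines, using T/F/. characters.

Step 1: 7 trees catch fire, 2 burn out
  TFTTT
  F.FTT
  T.TFT
  .TF.F
  TTTFT
Step 2: 9 trees catch fire, 7 burn out
  F.FTT
  ...FT
  F.F.F
  .F...
  TTF.F
Step 3: 3 trees catch fire, 9 burn out
  ...FT
  ....F
  .....
  .....
  TF...

...FT
....F
.....
.....
TF...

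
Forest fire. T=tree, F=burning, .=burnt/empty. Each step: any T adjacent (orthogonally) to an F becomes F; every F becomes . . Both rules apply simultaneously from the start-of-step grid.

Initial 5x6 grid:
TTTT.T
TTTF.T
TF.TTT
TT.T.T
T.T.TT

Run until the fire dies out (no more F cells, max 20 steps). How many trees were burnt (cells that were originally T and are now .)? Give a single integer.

Answer: 20

Derivation:
Step 1: +6 fires, +2 burnt (F count now 6)
Step 2: +6 fires, +6 burnt (F count now 6)
Step 3: +3 fires, +6 burnt (F count now 3)
Step 4: +2 fires, +3 burnt (F count now 2)
Step 5: +2 fires, +2 burnt (F count now 2)
Step 6: +1 fires, +2 burnt (F count now 1)
Step 7: +0 fires, +1 burnt (F count now 0)
Fire out after step 7
Initially T: 21, now '.': 29
Total burnt (originally-T cells now '.'): 20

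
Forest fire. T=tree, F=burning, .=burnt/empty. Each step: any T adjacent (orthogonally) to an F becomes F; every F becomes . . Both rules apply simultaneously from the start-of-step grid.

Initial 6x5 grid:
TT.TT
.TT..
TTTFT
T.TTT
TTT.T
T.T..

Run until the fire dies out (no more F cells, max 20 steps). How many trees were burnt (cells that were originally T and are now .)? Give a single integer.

Answer: 18

Derivation:
Step 1: +3 fires, +1 burnt (F count now 3)
Step 2: +4 fires, +3 burnt (F count now 4)
Step 3: +4 fires, +4 burnt (F count now 4)
Step 4: +4 fires, +4 burnt (F count now 4)
Step 5: +2 fires, +4 burnt (F count now 2)
Step 6: +1 fires, +2 burnt (F count now 1)
Step 7: +0 fires, +1 burnt (F count now 0)
Fire out after step 7
Initially T: 20, now '.': 28
Total burnt (originally-T cells now '.'): 18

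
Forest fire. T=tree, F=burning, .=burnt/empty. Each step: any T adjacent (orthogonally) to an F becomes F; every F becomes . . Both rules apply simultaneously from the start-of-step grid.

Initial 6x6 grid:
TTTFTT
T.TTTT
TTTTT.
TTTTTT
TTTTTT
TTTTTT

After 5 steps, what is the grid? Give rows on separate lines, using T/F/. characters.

Step 1: 3 trees catch fire, 1 burn out
  TTF.FT
  T.TFTT
  TTTTT.
  TTTTTT
  TTTTTT
  TTTTTT
Step 2: 5 trees catch fire, 3 burn out
  TF...F
  T.F.FT
  TTTFT.
  TTTTTT
  TTTTTT
  TTTTTT
Step 3: 5 trees catch fire, 5 burn out
  F.....
  T....F
  TTF.F.
  TTTFTT
  TTTTTT
  TTTTTT
Step 4: 5 trees catch fire, 5 burn out
  ......
  F.....
  TF....
  TTF.FT
  TTTFTT
  TTTTTT
Step 5: 6 trees catch fire, 5 burn out
  ......
  ......
  F.....
  TF...F
  TTF.FT
  TTTFTT

......
......
F.....
TF...F
TTF.FT
TTTFTT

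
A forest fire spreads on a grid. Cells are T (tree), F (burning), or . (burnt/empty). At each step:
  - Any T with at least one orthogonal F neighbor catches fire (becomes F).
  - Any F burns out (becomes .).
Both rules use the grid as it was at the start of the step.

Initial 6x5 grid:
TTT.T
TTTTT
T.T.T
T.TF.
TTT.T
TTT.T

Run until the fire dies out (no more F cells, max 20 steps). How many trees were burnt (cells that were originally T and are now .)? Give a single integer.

Step 1: +1 fires, +1 burnt (F count now 1)
Step 2: +2 fires, +1 burnt (F count now 2)
Step 3: +3 fires, +2 burnt (F count now 3)
Step 4: +5 fires, +3 burnt (F count now 5)
Step 5: +5 fires, +5 burnt (F count now 5)
Step 6: +4 fires, +5 burnt (F count now 4)
Step 7: +0 fires, +4 burnt (F count now 0)
Fire out after step 7
Initially T: 22, now '.': 28
Total burnt (originally-T cells now '.'): 20

Answer: 20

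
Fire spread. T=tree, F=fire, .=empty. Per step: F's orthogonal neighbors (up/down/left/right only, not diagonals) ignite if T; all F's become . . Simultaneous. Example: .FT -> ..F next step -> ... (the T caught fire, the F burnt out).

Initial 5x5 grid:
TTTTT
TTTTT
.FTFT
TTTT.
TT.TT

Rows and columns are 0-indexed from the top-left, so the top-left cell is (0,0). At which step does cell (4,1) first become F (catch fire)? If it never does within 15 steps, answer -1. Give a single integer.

Step 1: cell (4,1)='T' (+6 fires, +2 burnt)
Step 2: cell (4,1)='F' (+9 fires, +6 burnt)
  -> target ignites at step 2
Step 3: cell (4,1)='.' (+5 fires, +9 burnt)
Step 4: cell (4,1)='.' (+0 fires, +5 burnt)
  fire out at step 4

2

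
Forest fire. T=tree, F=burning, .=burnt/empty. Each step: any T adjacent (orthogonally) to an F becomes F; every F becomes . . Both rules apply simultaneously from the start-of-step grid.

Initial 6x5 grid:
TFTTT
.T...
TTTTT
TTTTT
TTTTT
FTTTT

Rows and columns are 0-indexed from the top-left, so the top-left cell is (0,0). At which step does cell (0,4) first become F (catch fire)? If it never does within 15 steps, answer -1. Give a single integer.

Step 1: cell (0,4)='T' (+5 fires, +2 burnt)
Step 2: cell (0,4)='T' (+5 fires, +5 burnt)
Step 3: cell (0,4)='F' (+6 fires, +5 burnt)
  -> target ignites at step 3
Step 4: cell (0,4)='.' (+4 fires, +6 burnt)
Step 5: cell (0,4)='.' (+3 fires, +4 burnt)
Step 6: cell (0,4)='.' (+1 fires, +3 burnt)
Step 7: cell (0,4)='.' (+0 fires, +1 burnt)
  fire out at step 7

3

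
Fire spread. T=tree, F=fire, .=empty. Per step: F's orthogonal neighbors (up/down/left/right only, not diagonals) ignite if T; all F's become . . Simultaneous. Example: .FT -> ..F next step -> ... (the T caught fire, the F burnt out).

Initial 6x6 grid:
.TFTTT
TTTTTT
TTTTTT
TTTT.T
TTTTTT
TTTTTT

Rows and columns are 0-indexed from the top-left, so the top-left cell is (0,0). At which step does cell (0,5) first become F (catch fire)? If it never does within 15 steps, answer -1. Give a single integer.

Step 1: cell (0,5)='T' (+3 fires, +1 burnt)
Step 2: cell (0,5)='T' (+4 fires, +3 burnt)
Step 3: cell (0,5)='F' (+6 fires, +4 burnt)
  -> target ignites at step 3
Step 4: cell (0,5)='.' (+6 fires, +6 burnt)
Step 5: cell (0,5)='.' (+5 fires, +6 burnt)
Step 6: cell (0,5)='.' (+5 fires, +5 burnt)
Step 7: cell (0,5)='.' (+3 fires, +5 burnt)
Step 8: cell (0,5)='.' (+1 fires, +3 burnt)
Step 9: cell (0,5)='.' (+0 fires, +1 burnt)
  fire out at step 9

3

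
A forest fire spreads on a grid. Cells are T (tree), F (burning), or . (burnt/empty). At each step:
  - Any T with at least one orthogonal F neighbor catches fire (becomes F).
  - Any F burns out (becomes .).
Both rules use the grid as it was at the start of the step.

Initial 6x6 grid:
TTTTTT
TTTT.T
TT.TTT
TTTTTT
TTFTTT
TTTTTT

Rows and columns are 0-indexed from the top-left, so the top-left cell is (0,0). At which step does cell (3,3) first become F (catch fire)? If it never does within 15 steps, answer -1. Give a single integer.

Step 1: cell (3,3)='T' (+4 fires, +1 burnt)
Step 2: cell (3,3)='F' (+6 fires, +4 burnt)
  -> target ignites at step 2
Step 3: cell (3,3)='.' (+7 fires, +6 burnt)
Step 4: cell (3,3)='.' (+6 fires, +7 burnt)
Step 5: cell (3,3)='.' (+5 fires, +6 burnt)
Step 6: cell (3,3)='.' (+4 fires, +5 burnt)
Step 7: cell (3,3)='.' (+1 fires, +4 burnt)
Step 8: cell (3,3)='.' (+0 fires, +1 burnt)
  fire out at step 8

2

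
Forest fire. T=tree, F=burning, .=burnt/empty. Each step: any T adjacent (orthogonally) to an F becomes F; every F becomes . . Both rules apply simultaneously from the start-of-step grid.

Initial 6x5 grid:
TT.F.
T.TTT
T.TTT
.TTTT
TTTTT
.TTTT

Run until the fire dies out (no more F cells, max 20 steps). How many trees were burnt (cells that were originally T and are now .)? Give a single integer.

Step 1: +1 fires, +1 burnt (F count now 1)
Step 2: +3 fires, +1 burnt (F count now 3)
Step 3: +3 fires, +3 burnt (F count now 3)
Step 4: +3 fires, +3 burnt (F count now 3)
Step 5: +4 fires, +3 burnt (F count now 4)
Step 6: +3 fires, +4 burnt (F count now 3)
Step 7: +2 fires, +3 burnt (F count now 2)
Step 8: +0 fires, +2 burnt (F count now 0)
Fire out after step 8
Initially T: 23, now '.': 26
Total burnt (originally-T cells now '.'): 19

Answer: 19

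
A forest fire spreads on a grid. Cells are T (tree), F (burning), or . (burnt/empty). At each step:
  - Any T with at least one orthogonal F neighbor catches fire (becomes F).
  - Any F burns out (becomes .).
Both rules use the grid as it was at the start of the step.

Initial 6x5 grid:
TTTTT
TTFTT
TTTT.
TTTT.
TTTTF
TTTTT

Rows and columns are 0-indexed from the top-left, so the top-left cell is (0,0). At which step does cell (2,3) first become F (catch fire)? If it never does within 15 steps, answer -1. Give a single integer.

Step 1: cell (2,3)='T' (+6 fires, +2 burnt)
Step 2: cell (2,3)='F' (+10 fires, +6 burnt)
  -> target ignites at step 2
Step 3: cell (2,3)='.' (+6 fires, +10 burnt)
Step 4: cell (2,3)='.' (+3 fires, +6 burnt)
Step 5: cell (2,3)='.' (+1 fires, +3 burnt)
Step 6: cell (2,3)='.' (+0 fires, +1 burnt)
  fire out at step 6

2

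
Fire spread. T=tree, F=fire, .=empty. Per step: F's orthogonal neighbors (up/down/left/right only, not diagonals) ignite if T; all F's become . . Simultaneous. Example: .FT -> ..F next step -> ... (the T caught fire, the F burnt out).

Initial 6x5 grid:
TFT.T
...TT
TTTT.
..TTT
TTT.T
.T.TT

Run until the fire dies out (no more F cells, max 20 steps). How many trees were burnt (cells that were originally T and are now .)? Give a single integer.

Step 1: +2 fires, +1 burnt (F count now 2)
Step 2: +0 fires, +2 burnt (F count now 0)
Fire out after step 2
Initially T: 19, now '.': 13
Total burnt (originally-T cells now '.'): 2

Answer: 2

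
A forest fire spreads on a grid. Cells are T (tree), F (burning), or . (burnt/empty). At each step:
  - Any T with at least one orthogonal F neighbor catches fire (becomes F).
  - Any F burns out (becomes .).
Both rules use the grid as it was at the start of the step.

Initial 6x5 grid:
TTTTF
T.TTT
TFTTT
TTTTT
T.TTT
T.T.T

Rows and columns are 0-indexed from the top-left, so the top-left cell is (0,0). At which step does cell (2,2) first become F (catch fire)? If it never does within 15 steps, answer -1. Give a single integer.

Step 1: cell (2,2)='F' (+5 fires, +2 burnt)
  -> target ignites at step 1
Step 2: cell (2,2)='.' (+8 fires, +5 burnt)
Step 3: cell (2,2)='.' (+6 fires, +8 burnt)
Step 4: cell (2,2)='.' (+4 fires, +6 burnt)
Step 5: cell (2,2)='.' (+1 fires, +4 burnt)
Step 6: cell (2,2)='.' (+0 fires, +1 burnt)
  fire out at step 6

1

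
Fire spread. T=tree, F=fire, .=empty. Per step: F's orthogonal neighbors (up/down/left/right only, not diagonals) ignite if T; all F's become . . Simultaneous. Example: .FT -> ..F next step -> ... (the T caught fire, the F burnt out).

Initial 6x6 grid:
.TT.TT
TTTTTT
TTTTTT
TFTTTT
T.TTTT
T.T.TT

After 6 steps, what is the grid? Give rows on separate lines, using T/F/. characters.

Step 1: 3 trees catch fire, 1 burn out
  .TT.TT
  TTTTTT
  TFTTTT
  F.FTTT
  T.TTTT
  T.T.TT
Step 2: 6 trees catch fire, 3 burn out
  .TT.TT
  TFTTTT
  F.FTTT
  ...FTT
  F.FTTT
  T.T.TT
Step 3: 8 trees catch fire, 6 burn out
  .FT.TT
  F.FTTT
  ...FTT
  ....FT
  ...FTT
  F.F.TT
Step 4: 5 trees catch fire, 8 burn out
  ..F.TT
  ...FTT
  ....FT
  .....F
  ....FT
  ....TT
Step 5: 4 trees catch fire, 5 burn out
  ....TT
  ....FT
  .....F
  ......
  .....F
  ....FT
Step 6: 3 trees catch fire, 4 burn out
  ....FT
  .....F
  ......
  ......
  ......
  .....F

....FT
.....F
......
......
......
.....F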